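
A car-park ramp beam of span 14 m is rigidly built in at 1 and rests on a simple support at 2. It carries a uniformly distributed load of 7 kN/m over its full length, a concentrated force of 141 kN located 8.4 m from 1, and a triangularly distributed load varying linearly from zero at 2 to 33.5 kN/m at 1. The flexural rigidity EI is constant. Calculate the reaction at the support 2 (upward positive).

Remove the prop at 2; the released (primary) structure is a cantilever built in at 1.
Free-end deflection of the primary structure under the applied loading (downward +):
  UDL 7: wL⁴/(8EI) = 33614/EI
  point load 141 at a = 8.4: Pa²(3L − a)/(6EI) = 55714/EI
  triangular load, peak 33.5 at the fixed end: w₀L⁴/(30EI) = 42898/EI
  δ_0 = 132226/EI
Tip deflection under a unit load at 2: L³/(3EI) = 914.7/EI.
Compatibility at 2: δ_0 − R_2·δ_{22} = 0, so R_2 = 132226/914.7 = 144.6 kN.

R_2 = 144.6 kN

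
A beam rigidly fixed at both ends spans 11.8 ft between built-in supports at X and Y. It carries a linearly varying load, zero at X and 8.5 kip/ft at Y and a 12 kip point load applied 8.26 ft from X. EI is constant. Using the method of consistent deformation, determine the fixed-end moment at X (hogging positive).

Release both end moments; the primary structure is a simply-supported span XY with redundants M_X and M_Y.
Simple-span end rotations at X and Y under the given loads:
  at X: triangular load, peak 8.5: 7w₀L³/(360EI) = 271.6/EI
  at Y: triangular load, peak 8.5: w₀L³/(45EI) = 310.4/EI
  at X: point load 12 at a = 8.26: Pab(L + b)/(6LEI) = 76.03/EI
  at Y: point load 12 at a = 8.26: Pab(L + a)/(6LEI) = 99.42/EI
  θ_X0 = 347.6/EI,  θ_Y0 = 409.8/EI
Flexibility coefficients: a unit moment at one end gives L/(3EI) there and L/(6EI) at the far end, so f₁₁ = f₂₂ = 3.933/EI and f₁₂ = f₂₁ = 1.967/EI.
Compatibility — zero rotation at each built-in end:
  3.933 M_X + 1.967 M_Y = 347.6
  1.967 M_X + 3.933 M_Y = 409.8
Solving the pair gives M_X = 48.37 kip·ft and M_Y = 79.99 kip·ft (hogging).

M_X = 48.37 kip·ft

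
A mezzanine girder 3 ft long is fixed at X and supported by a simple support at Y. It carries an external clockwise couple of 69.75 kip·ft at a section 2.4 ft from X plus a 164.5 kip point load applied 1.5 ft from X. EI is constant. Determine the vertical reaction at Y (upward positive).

Remove the prop at Y; the released (primary) structure is a cantilever built in at X.
Downward deflection at the released point Y due to the loads:
  clockwise couple 69.75 at a = 2.4: M₀a(2L − a)/(2EI) = 301.3/EI
  point load 164.5 at a = 1.5: Pa²(3L − a)/(6EI) = 462.7/EI
  δ_0 = 764/EI
Flexibility coefficient — unit upward force at Y: δ_{YY} = L³/(3EI) = 9/EI.
Compatibility at Y: δ_0 − R_Y·δ_{YY} = 0, so R_Y = 764/9 = 84.89 kip.

R_Y = 84.89 kip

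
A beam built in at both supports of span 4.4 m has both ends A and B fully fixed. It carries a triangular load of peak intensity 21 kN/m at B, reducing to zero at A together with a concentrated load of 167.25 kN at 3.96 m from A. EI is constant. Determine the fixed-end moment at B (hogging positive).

M_B = 79.94 kN·m

Take the two fixed-end moments M_A, M_B as redundants; the released structure is the simple span AB.
Simple-span end rotations at A and B under the given loads:
  at A: triangular load, peak 21: 7w₀L³/(360EI) = 34.78/EI
  at B: triangular load, peak 21: w₀L³/(45EI) = 39.75/EI
  at A: point load 167.25 at a = 3.96: Pab(L + b)/(6LEI) = 53.43/EI
  at B: point load 167.25 at a = 3.96: Pab(L + a)/(6LEI) = 92.28/EI
  θ_A0 = 88.21/EI,  θ_B0 = 132/EI
Flexibility coefficients: a unit moment at one end gives L/(3EI) there and L/(6EI) at the far end, so f₁₁ = f₂₂ = 1.467/EI and f₁₂ = f₂₁ = 0.7333/EI.
Compatibility — zero rotation at each built-in end:
  1.467 M_A + 0.7333 M_B = 88.21
  0.7333 M_A + 1.467 M_B = 132
Solving the pair gives M_A = 20.18 kN·m and M_B = 79.94 kN·m (hogging).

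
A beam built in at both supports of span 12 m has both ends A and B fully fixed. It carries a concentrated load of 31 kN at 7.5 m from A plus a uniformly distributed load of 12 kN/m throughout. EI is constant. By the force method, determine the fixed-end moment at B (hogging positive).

M_B = 198.5 kN·m

Take the two fixed-end moments M_A, M_B as redundants; the released structure is the simple span AB.
On the primary (simply-supported) span, the end slopes from the loading are:
  at A: point load 31 at a = 7.5: Pab(L + b)/(6LEI) = 239.8/EI
  at B: point load 31 at a = 7.5: Pab(L + a)/(6LEI) = 283.4/EI
  at A: UDL 12: wL³/(24EI) = 864/EI
  at B: UDL 12: wL³/(24EI) = 864/EI
  θ_A0 = 1104/EI,  θ_B0 = 1147/EI
Flexibility coefficients: a unit moment at one end gives L/(3EI) there and L/(6EI) at the far end, so f₁₁ = f₂₂ = 4/EI and f₁₂ = f₂₁ = 2/EI.
Compatibility — zero rotation at each built-in end:
  4 M_A + 2 M_B = 1104
  2 M_A + 4 M_B = 1147
Solving the pair gives M_A = 176.7 kN·m and M_B = 198.5 kN·m (hogging).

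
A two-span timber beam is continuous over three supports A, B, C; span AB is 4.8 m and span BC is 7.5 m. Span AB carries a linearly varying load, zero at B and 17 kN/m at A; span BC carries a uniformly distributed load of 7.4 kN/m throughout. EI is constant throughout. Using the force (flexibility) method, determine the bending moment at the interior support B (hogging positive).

Release continuity at B by inserting a hinge; the redundant is the internal moment M_B. The primary structure is two simply-supported spans AB and BC.
Discontinuity in slope at B on the released structure — sum the simple-span end rotations:
  span AB: triangular load, peak 17: 7w₀L³/(360EI) = 36.56/EI
  span BC: UDL 7.4: wL³/(24EI) = 130.1/EI
  relative rotation θ_0 = (36.56 + 130.1)/EI = 166.6/EI
A unit hogging moment at B produces rotation L₁/(3EI) + L₂/(3EI) = 4.1/EI.
Compatibility: M_B·(L₁+L₂)/(3EI) = θ_0, giving M_B = 40.64 kN·m (hogging).

M_B = 40.64 kN·m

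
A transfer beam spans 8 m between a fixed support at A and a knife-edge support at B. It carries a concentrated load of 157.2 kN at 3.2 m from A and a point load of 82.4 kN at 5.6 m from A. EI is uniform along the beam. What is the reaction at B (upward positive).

Choose R_B as the redundant. The primary structure is the cantilever fixed at A.
Free-end deflection of the primary structure under the applied loading (downward +):
  point load 157.2 at a = 3.2: Pa²(3L − a)/(6EI) = 5580/EI
  point load 82.4 at a = 5.6: Pa²(3L − a)/(6EI) = 7924/EI
  δ_0 = 13505/EI
Flexibility coefficient — unit upward force at B: δ_{BB} = L³/(3EI) = 170.7/EI.
Compatibility at B: δ_0 − R_B·δ_{BB} = 0, so R_B = 13505/170.7 = 79.13 kN.

R_B = 79.13 kN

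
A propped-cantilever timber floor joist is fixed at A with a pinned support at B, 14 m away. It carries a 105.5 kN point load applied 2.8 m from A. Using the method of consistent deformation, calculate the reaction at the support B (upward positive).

R_B = 5.908 kN

Release the roller at B. Primary structure: cantilever fixed at A.
Deflection at B on the released cantilever, summing each load's contribution:
  point load 105.5 at a = 2.8: Pa²(3L − a)/(6EI) = 5404/EI
Tip deflection under a unit load at B: L³/(3EI) = 914.7/EI.
The prop prevents deflection at B: R_B = δ_0/δ_{BB} = 5404/914.7 = 5.908 kN.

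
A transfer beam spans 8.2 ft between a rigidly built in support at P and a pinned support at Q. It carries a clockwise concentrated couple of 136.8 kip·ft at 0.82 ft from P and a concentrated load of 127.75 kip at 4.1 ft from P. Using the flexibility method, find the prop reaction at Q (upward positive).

R_Q = 44.68 kip

Release the roller at Q. Primary structure: cantilever fixed at P.
Downward deflection at the released point Q due to the loads:
  clockwise couple 136.8 at a = 0.82: M₀a(2L − a)/(2EI) = 873.9/EI
  point load 127.75 at a = 4.1: Pa²(3L − a)/(6EI) = 7337/EI
  δ_0 = 8211/EI
Tip deflection under a unit load at Q: L³/(3EI) = 183.8/EI.
Compatibility at Q: δ_0 − R_Q·δ_{QQ} = 0, so R_Q = 8211/183.8 = 44.68 kip.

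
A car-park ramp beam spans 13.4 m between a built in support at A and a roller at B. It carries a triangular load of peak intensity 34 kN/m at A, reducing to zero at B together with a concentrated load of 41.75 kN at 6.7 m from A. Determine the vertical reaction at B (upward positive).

Choose R_B as the redundant. The primary structure is the cantilever fixed at A.
Free-end deflection of the primary structure under the applied loading (downward +):
  triangular load, peak 34 at the fixed end: w₀L⁴/(30EI) = 36541/EI
  point load 41.75 at a = 6.7: Pa²(3L − a)/(6EI) = 10464/EI
  δ_0 = 47005/EI
Flexibility coefficient — unit upward force at B: δ_{BB} = L³/(3EI) = 802/EI.
Compatibility at B: δ_0 − R_B·δ_{BB} = 0, so R_B = 47005/802 = 58.61 kN.

R_B = 58.61 kN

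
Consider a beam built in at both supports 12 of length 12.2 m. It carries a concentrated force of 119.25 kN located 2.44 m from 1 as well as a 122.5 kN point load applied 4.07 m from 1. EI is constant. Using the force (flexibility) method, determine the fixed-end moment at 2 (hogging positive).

Release both end moments; the primary structure is a simply-supported span 12 with redundants M_1 and M_2.
Simple-span end rotations at 1 and 2 under the given loads:
  at 1: point load 119.25 at a = 2.44: Pab(L + b)/(6LEI) = 852/EI
  at 2: point load 119.25 at a = 2.44: Pab(L + a)/(6LEI) = 568/EI
  at 1: point load 122.5 at a = 4.07: Pab(L + b)/(6LEI) = 1126/EI
  at 2: point load 122.5 at a = 4.07: Pab(L + a)/(6LEI) = 900.9/EI
  θ_10 = 1978/EI,  θ_20 = 1469/EI
Flexibility coefficients: a unit moment at one end gives L/(3EI) there and L/(6EI) at the far end, so f₁₁ = f₂₂ = 4.067/EI and f₁₂ = f₂₁ = 2.033/EI.
Compatibility — zero rotation at each built-in end:
  4.067 M_1 + 2.033 M_2 = 1978
  2.033 M_1 + 4.067 M_2 = 1469
Solving the pair gives M_1 = 407.6 kN·m and M_2 = 157.4 kN·m (hogging).

M_2 = 157.4 kN·m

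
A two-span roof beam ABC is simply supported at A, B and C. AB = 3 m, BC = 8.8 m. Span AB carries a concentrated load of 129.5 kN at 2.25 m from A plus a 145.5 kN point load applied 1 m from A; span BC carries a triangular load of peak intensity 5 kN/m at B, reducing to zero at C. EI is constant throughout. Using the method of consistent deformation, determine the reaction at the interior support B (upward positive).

Insert a hinge at B; M_B is the redundant, and each span becomes simply supported.
End slopes at the hinge B, treating each span as simply supported:
  span AB: point load 129.5 at a = 2.25: Pab(L + a)/(6LEI) = 63.74/EI
  span AB: point load 145.5 at a = 1: Pab(L + a)/(6LEI) = 64.67/EI
  span BC: triangular load, peak 5: w₀L³/(45EI) = 75.72/EI
  relative rotation θ_0 = (128.4 + 75.72)/EI = 204.1/EI
A unit hogging moment at B produces rotation L₁/(3EI) + L₂/(3EI) = 3.933/EI.
Compatibility: M_B·(L₁+L₂)/(3EI) = θ_0, giving M_B = 51.9 kN·m (hogging).
Span AB, ΣM about A with M_B applied at B: R_B^{AB}·3 = 436.9 + 51.9, so R_B^{AB} = 162.9 kN and R_A = 275 − 162.9 = 112.1 kN.
Span BC, ΣM about C: R_B^{BC}·8.8 = 129.1 + 51.9, so R_B^{BC} = 20.56 kN and R_C = 22 − 20.56 = 1.436 kN.
R_B = 162.9 + 20.56 = 183.5 kN.

R_B = 183.5 kN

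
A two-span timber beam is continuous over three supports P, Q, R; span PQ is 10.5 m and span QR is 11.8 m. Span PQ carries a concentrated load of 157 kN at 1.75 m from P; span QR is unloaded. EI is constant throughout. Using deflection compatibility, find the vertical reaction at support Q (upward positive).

Take M_Q as the redundant. Released structure: two simple spans PQ and QR with a hinge at Q.
Discontinuity in slope at Q on the released structure — sum the simple-span end rotations:
  span PQ: point load 157 at a = 1.75: Pab(L + a)/(6LEI) = 467.5/EI
  relative rotation θ_0 = (467.5 + 0)/EI = 467.5/EI
A unit hogging moment at Q produces rotation L₁/(3EI) + L₂/(3EI) = 7.433/EI.
Compatibility: M_Q·(L₁+L₂)/(3EI) = θ_0, giving M_Q = 62.89 kN·m (hogging).
Span PQ, ΣM about P with M_Q applied at Q: R_Q^{PQ}·10.5 = 274.8 + 62.89, so R_Q^{PQ} = 32.16 kN and R_P = 157 − 32.16 = 124.8 kN.
Span QR, ΣM about R: R_Q^{QR}·11.8 = 0 + 62.89, so R_Q^{QR} = 5.329 kN and R_R = 0 − 5.329 = -5.329 kN.
R_Q = 32.16 + 5.329 = 37.49 kN.

R_Q = 37.49 kN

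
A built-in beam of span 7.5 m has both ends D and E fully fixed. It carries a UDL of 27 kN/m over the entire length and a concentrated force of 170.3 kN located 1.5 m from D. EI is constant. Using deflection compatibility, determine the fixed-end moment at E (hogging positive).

Release both end moments; the primary structure is a simply-supported span DE with redundants M_D and M_E.
End rotations of the released simple span under the applied load (×1/EI):
  at D: UDL 27: wL³/(24EI) = 474.6/EI
  at E: UDL 27: wL³/(24EI) = 474.6/EI
  at D: point load 170.3 at a = 1.5: Pab(L + b)/(6LEI) = 459.8/EI
  at E: point load 170.3 at a = 1.5: Pab(L + a)/(6LEI) = 306.5/EI
  θ_D0 = 934.4/EI,  θ_E0 = 781.1/EI
Flexibility coefficients: a unit moment at one end gives L/(3EI) there and L/(6EI) at the far end, so f₁₁ = f₂₂ = 2.5/EI and f₁₂ = f₂₁ = 1.25/EI.
Compatibility — zero rotation at each built-in end:
  2.5 M_D + 1.25 M_E = 934.4
  1.25 M_D + 2.5 M_E = 781.1
Solving the pair gives M_D = 290.1 kN·m and M_E = 167.4 kN·m (hogging).

M_E = 167.4 kN·m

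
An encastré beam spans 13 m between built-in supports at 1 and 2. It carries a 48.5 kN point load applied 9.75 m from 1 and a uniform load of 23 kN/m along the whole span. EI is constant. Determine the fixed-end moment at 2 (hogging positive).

M_2 = 412.6 kN·m

Take the two fixed-end moments M_1, M_2 as redundants; the released structure is the simple span 12.
On the primary (simply-supported) span, the end slopes from the loading are:
  at 1: point load 48.5 at a = 9.75: Pab(L + b)/(6LEI) = 320.2/EI
  at 2: point load 48.5 at a = 9.75: Pab(L + a)/(6LEI) = 448.2/EI
  at 1: UDL 23: wL³/(24EI) = 2105/EI
  at 2: UDL 23: wL³/(24EI) = 2105/EI
  θ_10 = 2426/EI,  θ_20 = 2554/EI
Flexibility coefficients: a unit moment at one end gives L/(3EI) there and L/(6EI) at the far end, so f₁₁ = f₂₂ = 4.333/EI and f₁₂ = f₂₁ = 2.167/EI.
Compatibility — zero rotation at each built-in end:
  4.333 M_1 + 2.167 M_2 = 2426
  2.167 M_1 + 4.333 M_2 = 2554
Solving the pair gives M_1 = 353.5 kN·m and M_2 = 412.6 kN·m (hogging).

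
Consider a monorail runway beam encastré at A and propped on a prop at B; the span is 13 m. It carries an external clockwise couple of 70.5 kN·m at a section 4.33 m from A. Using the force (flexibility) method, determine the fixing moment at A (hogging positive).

M_A = 11.79 kN·m

Choose R_B as the redundant. The primary structure is the cantilever fixed at A.
Primary-structure tip deflection at B by superposition:
  clockwise couple 70.5 at a = 4.33: M₀a(2L − a)/(2EI) = 3308/EI
Flexibility coefficient — unit upward force at B: δ_{BB} = L³/(3EI) = 732.3/EI.
The prop prevents deflection at B: R_B = δ_0/δ_{BB} = 3308/732.3 = 4.516 kN.
Moment equilibrium about A: M_A = Σ(load moments about A) − R_B·L = 70.5 − 4.516×13 = 11.79 kN·m.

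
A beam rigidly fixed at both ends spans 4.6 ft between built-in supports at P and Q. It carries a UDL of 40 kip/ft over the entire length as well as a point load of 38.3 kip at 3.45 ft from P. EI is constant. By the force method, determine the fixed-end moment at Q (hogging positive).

Release both end moments; the primary structure is a simply-supported span PQ with redundants M_P and M_Q.
End rotations of the released simple span under the applied load (×1/EI):
  at P: UDL 40: wL³/(24EI) = 162.2/EI
  at Q: UDL 40: wL³/(24EI) = 162.2/EI
  at P: point load 38.3 at a = 3.45: Pab(L + b)/(6LEI) = 31.66/EI
  at Q: point load 38.3 at a = 3.45: Pab(L + a)/(6LEI) = 44.32/EI
  θ_P0 = 193.9/EI,  θ_Q0 = 206.5/EI
Flexibility coefficients: a unit moment at one end gives L/(3EI) there and L/(6EI) at the far end, so f₁₁ = f₂₂ = 1.533/EI and f₁₂ = f₂₁ = 0.7667/EI.
Compatibility — zero rotation at each built-in end:
  1.533 M_P + 0.7667 M_Q = 193.9
  0.7667 M_P + 1.533 M_Q = 206.5
Solving the pair gives M_P = 78.79 kip·ft and M_Q = 95.31 kip·ft (hogging).

M_Q = 95.31 kip·ft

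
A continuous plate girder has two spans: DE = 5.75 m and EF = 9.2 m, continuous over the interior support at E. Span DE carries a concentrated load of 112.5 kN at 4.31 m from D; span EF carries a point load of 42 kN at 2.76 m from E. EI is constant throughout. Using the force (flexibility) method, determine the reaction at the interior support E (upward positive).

Release continuity at E by inserting a hinge; the redundant is the internal moment M_E. The primary structure is two simply-supported spans DE and EF.
Rotations at E on the released spans (each span's end-slope, ×1/EI):
  span DE: point load 112.5 at a = 4.31: Pab(L + a)/(6LEI) = 203.6/EI
  span EF: point load 42 at a = 2.76: Pab(L + b)/(6LEI) = 211.5/EI
  relative rotation θ_0 = (203.6 + 211.5)/EI = 415.1/EI
A unit hogging moment at E produces rotation L₁/(3EI) + L₂/(3EI) = 4.983/EI.
Slope continuity at E: θ_0 = M_E·4.983/EI, so M_E = 415.1/4.983 = 83.3 kN·m (hogging).
Span DE, ΣM about D with M_E applied at E: R_E^{DE}·5.75 = 484.9 + 83.3, so R_E^{DE} = 98.81 kN and R_D = 112.5 − 98.81 = 13.69 kN.
Span EF, ΣM about F: R_E^{EF}·9.2 = 270.5 + 83.3, so R_E^{EF} = 38.45 kN and R_F = 42 − 38.45 = 3.546 kN.
R_E = 98.81 + 38.45 = 137.3 kN.

R_E = 137.3 kN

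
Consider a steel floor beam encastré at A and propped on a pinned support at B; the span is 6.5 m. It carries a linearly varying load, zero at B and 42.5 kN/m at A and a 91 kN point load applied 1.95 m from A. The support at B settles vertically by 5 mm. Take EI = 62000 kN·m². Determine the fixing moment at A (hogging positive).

Remove the prop at B; the released (primary) structure is a cantilever built in at A.
Free-end deflection of the primary structure under the applied loading (downward +):
  triangular load, peak 42.5 at the fixed end: w₀L⁴/(30EI) = 2529/EI
  point load 91 at a = 1.95: Pa²(3L − a)/(6EI) = 1012/EI
  δ_0 = 3541/EI
Flexibility coefficient — unit upward force at B: δ_{BB} = L³/(3EI) = 91.54/EI.
With EI = 62000 kN·m²: δ_0 = 0.057112 m and δ_{BB} = 0.001476 m/kN.
Compatibility — the beam at B must follow the support down by 0.005 m: δ_0 − R_B·δ_{BB} = 0.005, so R_B = (0.057112 − 0.005)/0.001476 = 35.3 kN.
Moment equilibrium about A: M_A = Σ(load moments about A) − R_B·L = 476.7 − 35.3×6.5 = 247.3 kN·m.

M_A = 247.3 kN·m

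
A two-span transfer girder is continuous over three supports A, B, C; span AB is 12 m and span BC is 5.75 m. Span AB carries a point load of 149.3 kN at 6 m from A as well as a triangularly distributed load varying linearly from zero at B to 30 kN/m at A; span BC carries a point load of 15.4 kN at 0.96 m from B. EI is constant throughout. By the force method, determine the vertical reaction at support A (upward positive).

Release continuity at B by inserting a hinge; the redundant is the internal moment M_B. The primary structure is two simply-supported spans AB and BC.
End slopes at the hinge B, treating each span as simply supported:
  span AB: point load 149.3 at a = 6: Pab(L + a)/(6LEI) = 1344/EI
  span AB: triangular load, peak 30: 7w₀L³/(360EI) = 1008/EI
  span BC: point load 15.4 at a = 0.96: Pab(L + b)/(6LEI) = 21.63/EI
  relative rotation θ_0 = (2352 + 21.63)/EI = 2373/EI
A unit hogging moment at B produces rotation L₁/(3EI) + L₂/(3EI) = 5.917/EI.
Compatibility: M_B·(L₁+L₂)/(3EI) = θ_0, giving M_B = 401.1 kN·m (hogging).
Span AB, ΣM about A with M_B applied at B: R_B^{AB}·12 = 1616 + 401.1, so R_B^{AB} = 168.1 kN and R_A = 329.3 − 168.1 = 161.2 kN.

R_A = 161.2 kN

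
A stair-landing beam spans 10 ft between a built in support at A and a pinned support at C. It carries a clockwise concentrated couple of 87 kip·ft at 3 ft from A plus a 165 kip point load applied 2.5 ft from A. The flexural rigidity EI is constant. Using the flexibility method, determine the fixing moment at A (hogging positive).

Take the reaction at C as the redundant and release it; the primary structure is a cantilever fixed at A.
Primary-structure tip deflection at C by superposition:
  clockwise couple 87 at a = 3: M₀a(2L − a)/(2EI) = 2218/EI
  point load 165 at a = 2.5: Pa²(3L − a)/(6EI) = 4727/EI
  δ_0 = 6945/EI
Tip deflection under a unit load at C: L³/(3EI) = 333.3/EI.
Compatibility at C: δ_0 − R_C·δ_{CC} = 0, so R_C = 6945/333.3 = 20.84 kip.
Moment equilibrium about A: M_A = Σ(load moments about A) − R_C·L = 499.5 − 20.84×10 = 291.1 kip·ft.

M_A = 291.1 kip·ft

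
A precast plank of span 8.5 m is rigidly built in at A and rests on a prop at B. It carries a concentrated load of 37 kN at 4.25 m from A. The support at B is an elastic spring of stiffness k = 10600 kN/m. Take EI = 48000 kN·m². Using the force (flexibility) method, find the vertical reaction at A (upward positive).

R_A = 25.69 kN

Release the roller at B. Primary structure: cantilever fixed at A.
Deflection at B on the released cantilever, summing each load's contribution:
  point load 37 at a = 4.25: Pa²(3L − a)/(6EI) = 2367/EI
Tip deflection under a unit load at B: L³/(3EI) = 204.7/EI.
With EI = 48000 kN·m²: δ_0 = 0.049311 m and δ_{BB} = 0.004265 m/kN.
Compatibility — the spring shortens by R_B/k under the reaction it provides: δ_0 − R_B·δ_{BB} = R_B/k. With 1/k = 0.000094 m/kN, R_B = δ_0 / (δ_{BB} + 1/k) = 0.049311 / (0.004265 + 0.000094) = 11.31 kN.
Vertical equilibrium: R_A = ΣP − R_B = 37 − 11.31 = 25.69 kN.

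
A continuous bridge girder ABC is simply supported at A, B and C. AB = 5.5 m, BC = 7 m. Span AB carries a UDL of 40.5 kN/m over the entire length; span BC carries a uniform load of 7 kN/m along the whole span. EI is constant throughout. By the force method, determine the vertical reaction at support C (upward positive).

R_C = 11.44 kN

Insert a hinge at B; M_B is the redundant, and each span becomes simply supported.
Rotations at B on the released spans (each span's end-slope, ×1/EI):
  span AB: UDL 40.5: wL³/(24EI) = 280.8/EI
  span BC: UDL 7: wL³/(24EI) = 100/EI
  relative rotation θ_0 = (280.8 + 100)/EI = 380.8/EI
A unit hogging moment at B produces rotation L₁/(3EI) + L₂/(3EI) = 4.167/EI.
Slope continuity at B: θ_0 = M_B·4.167/EI, so M_B = 380.8/4.167 = 91.39 kN·m (hogging).
Span BC, ΣM about C: R_B^{BC}·7 = 171.5 + 91.39, so R_B^{BC} = 37.56 kN and R_C = 49 − 37.56 = 11.44 kN.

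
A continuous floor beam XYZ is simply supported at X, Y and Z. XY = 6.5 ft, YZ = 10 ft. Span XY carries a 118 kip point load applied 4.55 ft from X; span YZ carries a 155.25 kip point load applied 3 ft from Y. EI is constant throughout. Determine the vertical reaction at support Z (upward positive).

Take M_Y as the redundant. Released structure: two simple spans XY and YZ with a hinge at Y.
End slopes at the hinge Y, treating each span as simply supported:
  span XY: point load 118 at a = 4.55: Pab(L + a)/(6LEI) = 296.6/EI
  span YZ: point load 155.25 at a = 3: Pab(L + b)/(6LEI) = 923.7/EI
  relative rotation θ_0 = (296.6 + 923.7)/EI = 1220/EI
A unit hogging moment at Y produces rotation L₁/(3EI) + L₂/(3EI) = 5.5/EI.
Compatibility: M_Y·(L₁+L₂)/(3EI) = θ_0, giving M_Y = 221.9 kip·ft (hogging).
Span YZ, ΣM about Z: R_Y^{YZ}·10 = 1087 + 221.9, so R_Y^{YZ} = 130.9 kip and R_Z = 155.2 − 130.9 = 24.39 kip.

R_Z = 24.39 kip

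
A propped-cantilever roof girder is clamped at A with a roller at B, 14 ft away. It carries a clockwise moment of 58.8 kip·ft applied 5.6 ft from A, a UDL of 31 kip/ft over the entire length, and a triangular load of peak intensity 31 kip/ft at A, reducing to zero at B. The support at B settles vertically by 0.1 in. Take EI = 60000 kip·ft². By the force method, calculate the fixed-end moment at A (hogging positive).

Release the roller at B. Primary structure: cantilever fixed at A.
Downward deflection at the released point B due to the loads:
  clockwise couple 58.8 at a = 5.6: M₀a(2L − a)/(2EI) = 3688/EI
  UDL 31: wL⁴/(8EI) = 148862/EI
  triangular load, peak 31 at the fixed end: w₀L⁴/(30EI) = 39697/EI
  δ_0 = 192246/EI
Tip deflection under a unit load at B: L³/(3EI) = 914.7/EI.
With EI = 60000 kip·ft²: δ_0 = 3.2041 ft and δ_{BB} = 0.015244 ft/kip.
Compatibility — the beam at B must follow the support down by 0.008333 ft: δ_0 − R_B·δ_{BB} = 0.008333, so R_B = (3.2041 − 0.008333)/0.015244 = 209.6 kip.
Moment equilibrium about A: M_A = Σ(load moments about A) − R_B·L = 4109 − 209.6×14 = 1175 kip·ft.

M_A = 1175 kip·ft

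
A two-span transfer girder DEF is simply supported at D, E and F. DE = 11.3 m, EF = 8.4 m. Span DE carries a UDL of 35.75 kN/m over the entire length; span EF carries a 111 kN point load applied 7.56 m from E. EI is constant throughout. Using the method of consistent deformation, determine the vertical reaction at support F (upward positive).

R_F = 58.59 kN

Release continuity at E by inserting a hinge; the redundant is the internal moment M_E. The primary structure is two simply-supported spans DE and EF.
Discontinuity in slope at E on the released structure — sum the simple-span end rotations:
  span DE: UDL 35.75: wL³/(24EI) = 2149/EI
  span EF: point load 111 at a = 7.56: Pab(L + b)/(6LEI) = 129.2/EI
  relative rotation θ_0 = (2149 + 129.2)/EI = 2279/EI
A unit hogging moment at E produces rotation L₁/(3EI) + L₂/(3EI) = 6.567/EI.
Compatibility: M_E·(L₁+L₂)/(3EI) = θ_0, giving M_E = 347 kN·m (hogging).
Span EF, ΣM about F: R_E^{EF}·8.4 = 93.24 + 347, so R_E^{EF} = 52.41 kN and R_F = 111 − 52.41 = 58.59 kN.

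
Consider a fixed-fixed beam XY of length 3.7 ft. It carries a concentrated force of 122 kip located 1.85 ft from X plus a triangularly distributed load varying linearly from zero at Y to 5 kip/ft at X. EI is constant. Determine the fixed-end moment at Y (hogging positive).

M_Y = 58.71 kip·ft

Take the two fixed-end moments M_X, M_Y as redundants; the released structure is the simple span XY.
End rotations of the released simple span under the applied load (×1/EI):
  at X: point load 122 at a = 1.85: Pab(L + b)/(6LEI) = 104.4/EI
  at Y: point load 122 at a = 1.85: Pab(L + a)/(6LEI) = 104.4/EI
  at X: triangular load, peak 5: w₀L³/(45EI) = 5.628/EI
  at Y: triangular load, peak 5: 7w₀L³/(360EI) = 4.925/EI
  θ_X0 = 110/EI,  θ_Y0 = 109.3/EI
Flexibility coefficients: a unit moment at one end gives L/(3EI) there and L/(6EI) at the far end, so f₁₁ = f₂₂ = 1.233/EI and f₁₂ = f₂₁ = 0.6167/EI.
Compatibility — zero rotation at each built-in end:
  1.233 M_X + 0.6167 M_Y = 110
  0.6167 M_X + 1.233 M_Y = 109.3
Solving the pair gives M_X = 59.85 kip·ft and M_Y = 58.71 kip·ft (hogging).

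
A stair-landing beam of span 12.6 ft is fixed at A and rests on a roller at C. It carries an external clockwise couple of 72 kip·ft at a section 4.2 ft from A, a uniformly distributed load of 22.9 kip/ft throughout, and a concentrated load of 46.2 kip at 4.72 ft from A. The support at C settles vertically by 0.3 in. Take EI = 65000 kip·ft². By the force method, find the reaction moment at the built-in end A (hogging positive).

M_A = 608 kip·ft

Release the roller at C. Primary structure: cantilever fixed at A.
Primary-structure tip deflection at C by superposition:
  clockwise couple 72 at a = 4.2: M₀a(2L − a)/(2EI) = 3175/EI
  UDL 22.9: wL⁴/(8EI) = 72149/EI
  point load 46.2 at a = 4.72: Pa²(3L − a)/(6EI) = 5675/EI
  δ_0 = 80998/EI
Flexibility coefficient — unit upward force at C: δ_{CC} = L³/(3EI) = 666.8/EI.
With EI = 65000 kip·ft²: δ_0 = 1.2461 ft and δ_{CC} = 0.010258 ft/kip.
Compatibility — the beam at C must follow the support down by 0.025 ft: δ_0 − R_C·δ_{CC} = 0.025, so R_C = (1.2461 − 0.025)/0.010258 = 119 kip.
Moment equilibrium about A: M_A = Σ(load moments about A) − R_C·L = 2108 − 119×12.6 = 608 kip·ft.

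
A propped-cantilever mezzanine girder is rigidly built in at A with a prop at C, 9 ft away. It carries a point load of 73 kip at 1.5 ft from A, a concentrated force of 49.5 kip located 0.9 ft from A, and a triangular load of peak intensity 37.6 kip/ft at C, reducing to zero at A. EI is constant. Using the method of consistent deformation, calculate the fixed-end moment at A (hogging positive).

M_A = 299.4 kip·ft

Remove the prop at C; the released (primary) structure is a cantilever built in at A.
Deflection at C on the released cantilever, summing each load's contribution:
  point load 73 at a = 1.5: Pa²(3L − a)/(6EI) = 698.1/EI
  point load 49.5 at a = 0.9: Pa²(3L − a)/(6EI) = 174.4/EI
  triangular load, peak 37.6 at the free end: 11w₀L⁴/(120EI) = 22614/EI
  δ_0 = 23486/EI
Flexibility coefficient — unit upward force at C: δ_{CC} = L³/(3EI) = 243/EI.
Compatibility at C: δ_0 − R_C·δ_{CC} = 0, so R_C = 23486/243 = 96.65 kip.
Moment equilibrium about A: M_A = Σ(load moments about A) − R_C·L = 1169 − 96.65×9 = 299.4 kip·ft.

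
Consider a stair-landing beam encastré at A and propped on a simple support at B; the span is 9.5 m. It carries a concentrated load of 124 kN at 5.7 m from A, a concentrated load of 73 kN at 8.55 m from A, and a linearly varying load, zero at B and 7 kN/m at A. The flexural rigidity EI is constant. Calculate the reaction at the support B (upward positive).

Remove the prop at B; the released (primary) structure is a cantilever built in at A.
Downward deflection at the released point B due to the loads:
  point load 124 at a = 5.7: Pa²(3L − a)/(6EI) = 15309/EI
  point load 73 at a = 8.55: Pa²(3L − a)/(6EI) = 17744/EI
  triangular load, peak 7 at the fixed end: w₀L⁴/(30EI) = 1901/EI
  δ_0 = 34954/EI
Flexibility coefficient — unit upward force at B: δ_{BB} = L³/(3EI) = 285.8/EI.
The prop prevents deflection at B: R_B = δ_0/δ_{BB} = 34954/285.8 = 122.3 kN.

R_B = 122.3 kN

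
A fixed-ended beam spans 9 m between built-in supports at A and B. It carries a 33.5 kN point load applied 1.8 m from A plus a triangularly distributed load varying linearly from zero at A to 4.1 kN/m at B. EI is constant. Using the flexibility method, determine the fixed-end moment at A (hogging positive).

Take the two fixed-end moments M_A, M_B as redundants; the released structure is the simple span AB.
End rotations of the released simple span under the applied load (×1/EI):
  at A: point load 33.5 at a = 1.8: Pab(L + b)/(6LEI) = 130.2/EI
  at B: point load 33.5 at a = 1.8: Pab(L + a)/(6LEI) = 86.83/EI
  at A: triangular load, peak 4.1: 7w₀L³/(360EI) = 58.12/EI
  at B: triangular load, peak 4.1: w₀L³/(45EI) = 66.42/EI
  θ_A0 = 188.4/EI,  θ_B0 = 153.3/EI
Flexibility coefficients: a unit moment at one end gives L/(3EI) there and L/(6EI) at the far end, so f₁₁ = f₂₂ = 3/EI and f₁₂ = f₂₁ = 1.5/EI.
Compatibility — zero rotation at each built-in end:
  3 M_A + 1.5 M_B = 188.4
  1.5 M_A + 3 M_B = 153.3
Solving the pair gives M_A = 49.66 kN·m and M_B = 26.25 kN·m (hogging).

M_A = 49.66 kN·m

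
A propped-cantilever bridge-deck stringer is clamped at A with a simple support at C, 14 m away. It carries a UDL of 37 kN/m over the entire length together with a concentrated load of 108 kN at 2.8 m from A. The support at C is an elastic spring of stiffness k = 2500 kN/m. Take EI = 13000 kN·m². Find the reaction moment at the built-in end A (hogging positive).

M_A = 1140 kN·m

Release the roller at C. Primary structure: cantilever fixed at A.
Deflection at C on the released cantilever, summing each load's contribution:
  UDL 37: wL⁴/(8EI) = 177674/EI
  point load 108 at a = 2.8: Pa²(3L − a)/(6EI) = 5532/EI
  δ_0 = 183206/EI
Flexibility coefficient — unit upward force at C: δ_{CC} = L³/(3EI) = 914.7/EI.
With EI = 13000 kN·m²: δ_0 = 14.093 m and δ_{CC} = 0.070359 m/kN.
Compatibility — the spring shortens by R_C/k under the reaction it provides: δ_0 − R_C·δ_{CC} = R_C/k. With 1/k = 0.0004 m/kN, R_C = δ_0 / (δ_{CC} + 1/k) = 14.093 / (0.070359 + 0.0004) = 199.2 kN.
Moment equilibrium about A: M_A = Σ(load moments about A) − R_C·L = 3928 − 199.2×14 = 1140 kN·m.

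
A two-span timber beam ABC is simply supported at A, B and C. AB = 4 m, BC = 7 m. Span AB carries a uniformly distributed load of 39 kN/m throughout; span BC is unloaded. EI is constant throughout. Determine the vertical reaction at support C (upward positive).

Take M_B as the redundant. Released structure: two simple spans AB and BC with a hinge at B.
Rotations at B on the released spans (each span's end-slope, ×1/EI):
  span AB: UDL 39: wL³/(24EI) = 104/EI
  relative rotation θ_0 = (104 + 0)/EI = 104/EI
A unit hogging moment at B produces rotation L₁/(3EI) + L₂/(3EI) = 3.667/EI.
Slope continuity at B: θ_0 = M_B·3.667/EI, so M_B = 104/3.667 = 28.36 kN·m (hogging).
Span BC, ΣM about C: R_B^{BC}·7 = 0 + 28.36, so R_B^{BC} = 4.052 kN and R_C = 0 − 4.052 = -4.052 kN.

R_C = -4.052 kN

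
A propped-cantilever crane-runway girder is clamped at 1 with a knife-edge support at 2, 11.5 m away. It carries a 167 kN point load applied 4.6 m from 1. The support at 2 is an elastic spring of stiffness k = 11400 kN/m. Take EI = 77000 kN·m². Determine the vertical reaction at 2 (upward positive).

Release the roller at 2. Primary structure: cantilever fixed at 1.
Primary-structure tip deflection at 2 by superposition:
  point load 167 at a = 4.6: Pa²(3L − a)/(6EI) = 17610/EI
Flexibility coefficient — unit upward force at 2: δ_{22} = L³/(3EI) = 507/EI.
With EI = 77000 kN·m²: δ_0 = 0.2287 m and δ_{22} = 0.006584 m/kN.
Compatibility — the spring shortens by R_2/k under the reaction it provides: δ_0 − R_2·δ_{22} = R_2/k. With 1/k = 0.000088 m/kN, R_2 = δ_0 / (δ_{22} + 1/k) = 0.2287 / (0.006584 + 0.000088) = 34.28 kN.

R_2 = 34.28 kN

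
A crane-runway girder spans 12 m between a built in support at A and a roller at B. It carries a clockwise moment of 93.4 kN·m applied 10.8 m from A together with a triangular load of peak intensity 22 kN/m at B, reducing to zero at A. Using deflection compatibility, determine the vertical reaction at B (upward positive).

Choose R_B as the redundant. The primary structure is the cantilever fixed at A.
Primary-structure tip deflection at B by superposition:
  clockwise couple 93.4 at a = 10.8: M₀a(2L − a)/(2EI) = 6658/EI
  triangular load, peak 22 at the free end: 11w₀L⁴/(120EI) = 41818/EI
  δ_0 = 48475/EI
Flexibility coefficient — unit upward force at B: δ_{BB} = L³/(3EI) = 576/EI.
Compatibility at B: δ_0 − R_B·δ_{BB} = 0, so R_B = 48475/576 = 84.16 kN.

R_B = 84.16 kN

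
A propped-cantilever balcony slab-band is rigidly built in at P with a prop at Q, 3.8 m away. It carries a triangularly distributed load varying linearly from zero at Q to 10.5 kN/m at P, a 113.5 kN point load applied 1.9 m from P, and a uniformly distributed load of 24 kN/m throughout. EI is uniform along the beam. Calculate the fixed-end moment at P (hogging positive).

M_P = 134.3 kN·m

Take the reaction at Q as the redundant and release it; the primary structure is a cantilever fixed at P.
Downward deflection at the released point Q due to the loads:
  triangular load, peak 10.5 at the fixed end: w₀L⁴/(30EI) = 72.98/EI
  point load 113.5 at a = 1.9: Pa²(3L − a)/(6EI) = 648.7/EI
  UDL 24: wL⁴/(8EI) = 625.5/EI
  δ_0 = 1347/EI
Tip deflection under a unit load at Q: L³/(3EI) = 18.29/EI.
Compatibility at Q: δ_0 − R_Q·δ_{QQ} = 0, so R_Q = 1347/18.29 = 73.66 kN.
Moment equilibrium about P: M_P = Σ(load moments about P) − R_Q·L = 414.2 − 73.66×3.8 = 134.3 kN·m.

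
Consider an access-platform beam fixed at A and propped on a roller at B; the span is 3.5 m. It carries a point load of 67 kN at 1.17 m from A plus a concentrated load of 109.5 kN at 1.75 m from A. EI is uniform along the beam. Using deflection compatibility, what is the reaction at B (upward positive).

R_B = 44.2 kN

Remove the prop at B; the released (primary) structure is a cantilever built in at A.
Primary-structure tip deflection at B by superposition:
  point load 67 at a = 1.17: Pa²(3L − a)/(6EI) = 142.6/EI
  point load 109.5 at a = 1.75: Pa²(3L − a)/(6EI) = 489/EI
  δ_0 = 631.7/EI
Tip deflection under a unit load at B: L³/(3EI) = 14.29/EI.
The prop prevents deflection at B: R_B = δ_0/δ_{BB} = 631.7/14.29 = 44.2 kN.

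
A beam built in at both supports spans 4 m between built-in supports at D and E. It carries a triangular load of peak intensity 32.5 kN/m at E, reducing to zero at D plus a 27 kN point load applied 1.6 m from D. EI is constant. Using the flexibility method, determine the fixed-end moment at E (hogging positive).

Take the two fixed-end moments M_D, M_E as redundants; the released structure is the simple span DE.
On the primary (simply-supported) span, the end slopes from the loading are:
  at D: triangular load, peak 32.5: 7w₀L³/(360EI) = 40.44/EI
  at E: triangular load, peak 32.5: w₀L³/(45EI) = 46.22/EI
  at D: point load 27 at a = 1.6: Pab(L + b)/(6LEI) = 27.65/EI
  at E: point load 27 at a = 1.6: Pab(L + a)/(6LEI) = 24.19/EI
  θ_D0 = 68.09/EI,  θ_E0 = 70.41/EI
Flexibility coefficients: a unit moment at one end gives L/(3EI) there and L/(6EI) at the far end, so f₁₁ = f₂₂ = 1.333/EI and f₁₂ = f₂₁ = 0.6667/EI.
Compatibility — zero rotation at each built-in end:
  1.333 M_D + 0.6667 M_E = 68.09
  0.6667 M_D + 1.333 M_E = 70.41
Solving the pair gives M_D = 32.89 kN·m and M_E = 36.37 kN·m (hogging).

M_E = 36.37 kN·m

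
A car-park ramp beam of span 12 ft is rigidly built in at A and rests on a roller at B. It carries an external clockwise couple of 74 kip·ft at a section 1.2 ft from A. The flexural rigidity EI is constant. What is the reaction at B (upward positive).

Choose R_B as the redundant. The primary structure is the cantilever fixed at A.
Downward deflection at the released point B due to the loads:
  clockwise couple 74 at a = 1.2: M₀a(2L − a)/(2EI) = 1012/EI
Tip deflection under a unit load at B: L³/(3EI) = 576/EI.
The prop prevents deflection at B: R_B = δ_0/δ_{BB} = 1012/576 = 1.758 kip.

R_B = 1.758 kip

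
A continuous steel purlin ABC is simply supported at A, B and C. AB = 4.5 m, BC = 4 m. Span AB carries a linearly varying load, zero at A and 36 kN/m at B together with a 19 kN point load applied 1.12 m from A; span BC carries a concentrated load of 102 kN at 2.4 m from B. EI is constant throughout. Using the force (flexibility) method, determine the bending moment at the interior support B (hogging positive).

Release continuity at B by inserting a hinge; the redundant is the internal moment M_B. The primary structure is two simply-supported spans AB and BC.
Rotations at B on the released spans (each span's end-slope, ×1/EI):
  span AB: triangular load, peak 36: w₀L³/(45EI) = 72.9/EI
  span AB: point load 19 at a = 1.12: Pab(L + a)/(6LEI) = 14.97/EI
  span BC: point load 102 at a = 2.4: Pab(L + b)/(6LEI) = 91.39/EI
  relative rotation θ_0 = (87.87 + 91.39)/EI = 179.3/EI
A unit hogging moment at B produces rotation L₁/(3EI) + L₂/(3EI) = 2.833/EI.
Compatibility: M_B·(L₁+L₂)/(3EI) = θ_0, giving M_B = 63.27 kN·m (hogging).

M_B = 63.27 kN·m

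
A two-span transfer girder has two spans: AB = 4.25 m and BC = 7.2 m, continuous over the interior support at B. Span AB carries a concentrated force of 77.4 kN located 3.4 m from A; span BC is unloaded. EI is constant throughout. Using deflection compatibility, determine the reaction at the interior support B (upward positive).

R_B = 68.5 kN

Insert a hinge at B; M_B is the redundant, and each span becomes simply supported.
End slopes at the hinge B, treating each span as simply supported:
  span AB: point load 77.4 at a = 3.4: Pab(L + a)/(6LEI) = 67.11/EI
  relative rotation θ_0 = (67.11 + 0)/EI = 67.11/EI
A unit hogging moment at B produces rotation L₁/(3EI) + L₂/(3EI) = 3.817/EI.
Compatibility: M_B·(L₁+L₂)/(3EI) = θ_0, giving M_B = 17.58 kN·m (hogging).
Span AB, ΣM about A with M_B applied at B: R_B^{AB}·4.25 = 263.2 + 17.58, so R_B^{AB} = 66.06 kN and R_A = 77.4 − 66.06 = 11.34 kN.
Span BC, ΣM about C: R_B^{BC}·7.2 = 0 + 17.58, so R_B^{BC} = 2.442 kN and R_C = 0 − 2.442 = -2.442 kN.
R_B = 66.06 + 2.442 = 68.5 kN.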